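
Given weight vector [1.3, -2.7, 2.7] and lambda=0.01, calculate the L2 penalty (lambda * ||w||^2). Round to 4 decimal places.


Squaring each weight:
1.3^2 = 1.69
(-2.7)^2 = 7.29
2.7^2 = 7.29
Sum of squares = 16.27
Penalty = 0.01 * 16.27 = 0.1627

0.1627


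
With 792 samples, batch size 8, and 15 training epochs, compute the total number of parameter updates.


Iterations per epoch = 792 / 8 = 99
Total updates = iterations_per_epoch * epochs
= 99 * 15
= 1485

1485


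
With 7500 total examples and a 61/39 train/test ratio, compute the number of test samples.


Train samples = 7500 * 61% = 4575
Test samples = 7500 - 4575
= 2925

2925


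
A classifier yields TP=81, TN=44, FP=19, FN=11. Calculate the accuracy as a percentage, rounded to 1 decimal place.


Accuracy = (TP + TN) / (TP + TN + FP + FN) * 100
= (81 + 44) / (81 + 44 + 19 + 11)
= 125 / 155
= 0.8065
= 80.6%

80.6


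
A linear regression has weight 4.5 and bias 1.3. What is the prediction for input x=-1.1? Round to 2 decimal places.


y = 4.5 * -1.1 + (1.3)
= -4.95 + (1.3)
= -3.65

-3.65


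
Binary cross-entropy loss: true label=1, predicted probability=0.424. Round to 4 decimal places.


For y=1: Loss = -log(p)
= -log(0.424)
= -(-0.858)
= 0.8580

0.8580


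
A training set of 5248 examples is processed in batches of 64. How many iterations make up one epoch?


Iterations per epoch = dataset_size / batch_size
= 5248 / 64
= 82

82


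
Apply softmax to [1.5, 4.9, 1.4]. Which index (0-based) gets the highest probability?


Softmax is a monotonic transformation, so it preserves the argmax.
We need to find the index of the maximum logit.
Index 0: 1.5
Index 1: 4.9
Index 2: 1.4
Maximum logit = 4.9 at index 1

1


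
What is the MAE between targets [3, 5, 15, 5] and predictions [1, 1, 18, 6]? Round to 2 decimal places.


Absolute errors: [2, 4, 3, 1]
Sum of absolute errors = 10
MAE = 10 / 4 = 2.50

2.50


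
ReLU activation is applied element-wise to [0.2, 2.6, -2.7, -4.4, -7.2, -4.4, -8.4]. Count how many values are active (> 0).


ReLU(x) = max(0, x) for each element:
ReLU(0.2) = 0.2
ReLU(2.6) = 2.6
ReLU(-2.7) = 0
ReLU(-4.4) = 0
ReLU(-7.2) = 0
ReLU(-4.4) = 0
ReLU(-8.4) = 0
Active neurons (>0): 2

2


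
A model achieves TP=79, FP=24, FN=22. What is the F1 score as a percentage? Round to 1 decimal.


Precision = TP / (TP + FP) = 79 / 103 = 0.767
Recall = TP / (TP + FN) = 79 / 101 = 0.7822
F1 = 2 * P * R / (P + R)
= 2 * 0.767 * 0.7822 / (0.767 + 0.7822)
= 1.1998 / 1.5492
= 0.7745
As percentage: 77.5%

77.5


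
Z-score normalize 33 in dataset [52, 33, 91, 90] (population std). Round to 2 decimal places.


Mean = (52 + 33 + 91 + 90) / 4 = 66.5
Variance = sum((x_i - mean)^2) / n = 621.25
Std = sqrt(621.25) = 24.9249
Z = (x - mean) / std
= (33 - 66.5) / 24.9249
= -33.5 / 24.9249
= -1.34

-1.34


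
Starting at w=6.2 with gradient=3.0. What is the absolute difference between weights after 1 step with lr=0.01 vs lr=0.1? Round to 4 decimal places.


With lr=0.01: w_new = 6.2 - 0.01 * 3.0 = 6.17
With lr=0.1: w_new = 6.2 - 0.1 * 3.0 = 5.9
Absolute difference = |6.17 - 5.9|
= 0.2700

0.2700


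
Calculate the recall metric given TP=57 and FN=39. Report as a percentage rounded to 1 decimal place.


Recall = TP / (TP + FN) * 100
= 57 / (57 + 39)
= 57 / 96
= 0.5938
= 59.4%

59.4


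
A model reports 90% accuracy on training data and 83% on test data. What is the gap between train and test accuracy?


Gap = train_accuracy - test_accuracy
= 90 - 83
= 7%
This moderate gap may indicate mild overfitting.

7


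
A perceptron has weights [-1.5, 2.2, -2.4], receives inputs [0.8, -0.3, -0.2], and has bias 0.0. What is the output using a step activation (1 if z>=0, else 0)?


z = w . x + b
= -1.5*0.8 + 2.2*-0.3 + -2.4*-0.2 + 0.0
= -1.2 + -0.66 + 0.48 + 0.0
= -1.38 + 0.0
= -1.38
Since z = -1.38 < 0, output = 0

0


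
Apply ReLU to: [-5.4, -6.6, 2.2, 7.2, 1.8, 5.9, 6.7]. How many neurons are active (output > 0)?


ReLU(x) = max(0, x) for each element:
ReLU(-5.4) = 0
ReLU(-6.6) = 0
ReLU(2.2) = 2.2
ReLU(7.2) = 7.2
ReLU(1.8) = 1.8
ReLU(5.9) = 5.9
ReLU(6.7) = 6.7
Active neurons (>0): 5

5


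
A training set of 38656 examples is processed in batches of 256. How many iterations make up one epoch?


Iterations per epoch = dataset_size / batch_size
= 38656 / 256
= 151

151


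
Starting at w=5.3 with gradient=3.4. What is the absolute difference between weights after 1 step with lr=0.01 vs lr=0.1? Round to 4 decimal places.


With lr=0.01: w_new = 5.3 - 0.01 * 3.4 = 5.266
With lr=0.1: w_new = 5.3 - 0.1 * 3.4 = 4.96
Absolute difference = |5.266 - 4.96|
= 0.3060

0.3060


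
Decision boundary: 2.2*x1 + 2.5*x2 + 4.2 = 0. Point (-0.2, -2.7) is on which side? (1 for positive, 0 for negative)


Compute 2.2 * -0.2 + 2.5 * -2.7 + 4.2
= -0.44 + -6.75 + 4.2
= -2.99
Since -2.99 < 0, the point is on the negative side.

0


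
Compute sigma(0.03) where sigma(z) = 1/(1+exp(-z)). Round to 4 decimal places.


sigmoid(z) = 1 / (1 + exp(-z))
exp(-(0.03)) = exp(-0.03) = 0.9704
1 + 0.9704 = 1.9704
1 / 1.9704 = 0.5075

0.5075


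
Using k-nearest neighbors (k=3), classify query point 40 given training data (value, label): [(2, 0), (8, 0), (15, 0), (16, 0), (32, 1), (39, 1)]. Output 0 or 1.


Distances from query 40:
Point 39 (class 1): distance = 1
Point 32 (class 1): distance = 8
Point 16 (class 0): distance = 24
K=3 nearest neighbors: classes = [1, 1, 0]
Votes for class 1: 2 / 3
Majority vote => class 1

1


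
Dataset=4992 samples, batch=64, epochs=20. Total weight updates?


Iterations per epoch = 4992 / 64 = 78
Total updates = iterations_per_epoch * epochs
= 78 * 20
= 1560

1560


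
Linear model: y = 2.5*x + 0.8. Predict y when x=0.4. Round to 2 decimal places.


y = 2.5 * 0.4 + (0.8)
= 1.0 + (0.8)
= 1.80

1.80


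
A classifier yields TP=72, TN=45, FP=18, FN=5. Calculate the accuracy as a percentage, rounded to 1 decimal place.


Accuracy = (TP + TN) / (TP + TN + FP + FN) * 100
= (72 + 45) / (72 + 45 + 18 + 5)
= 117 / 140
= 0.8357
= 83.6%

83.6


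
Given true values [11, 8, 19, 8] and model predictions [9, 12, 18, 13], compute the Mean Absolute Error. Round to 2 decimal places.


Absolute errors: [2, 4, 1, 5]
Sum of absolute errors = 12
MAE = 12 / 4 = 3.00

3.00


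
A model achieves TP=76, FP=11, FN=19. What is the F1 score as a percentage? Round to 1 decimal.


Precision = TP / (TP + FP) = 76 / 87 = 0.8736
Recall = TP / (TP + FN) = 76 / 95 = 0.8
F1 = 2 * P * R / (P + R)
= 2 * 0.8736 * 0.8 / (0.8736 + 0.8)
= 1.3977 / 1.6736
= 0.8352
As percentage: 83.5%

83.5


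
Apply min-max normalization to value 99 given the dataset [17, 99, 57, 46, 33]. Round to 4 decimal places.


Min = 17, Max = 99
Range = 99 - 17 = 82
Scaled = (x - min) / (max - min)
= (99 - 17) / 82
= 82 / 82
= 1.0000

1.0000


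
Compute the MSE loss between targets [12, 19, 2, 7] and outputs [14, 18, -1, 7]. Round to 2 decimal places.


Differences: [-2, 1, 3, 0]
Squared errors: [4, 1, 9, 0]
Sum of squared errors = 14
MSE = 14 / 4 = 3.50

3.50


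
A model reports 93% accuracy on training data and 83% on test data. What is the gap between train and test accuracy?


Gap = train_accuracy - test_accuracy
= 93 - 83
= 10%
This moderate gap may indicate mild overfitting.

10


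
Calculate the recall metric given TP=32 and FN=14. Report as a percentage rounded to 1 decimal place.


Recall = TP / (TP + FN) * 100
= 32 / (32 + 14)
= 32 / 46
= 0.6957
= 69.6%

69.6


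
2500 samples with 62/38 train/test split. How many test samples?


Train samples = 2500 * 62% = 1550
Test samples = 2500 - 1550
= 950

950


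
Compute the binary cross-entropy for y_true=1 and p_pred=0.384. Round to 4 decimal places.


For y=1: Loss = -log(p)
= -log(0.384)
= -(-0.9571)
= 0.9571

0.9571


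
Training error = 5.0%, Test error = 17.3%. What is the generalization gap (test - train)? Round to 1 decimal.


Generalization gap = test_error - train_error
= 17.3 - 5.0
= 12.3%
A large gap suggests overfitting.

12.3


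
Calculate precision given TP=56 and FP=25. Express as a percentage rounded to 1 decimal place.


Precision = TP / (TP + FP) * 100
= 56 / (56 + 25)
= 56 / 81
= 0.6914
= 69.1%

69.1


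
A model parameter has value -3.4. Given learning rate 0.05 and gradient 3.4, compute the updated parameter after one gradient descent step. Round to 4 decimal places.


w_new = w_old - lr * gradient
= -3.4 - 0.05 * 3.4
= -3.4 - (0.17)
= -3.5700

-3.5700


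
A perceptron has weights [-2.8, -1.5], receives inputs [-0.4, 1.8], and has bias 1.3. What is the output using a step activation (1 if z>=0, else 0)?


z = w . x + b
= -2.8*-0.4 + -1.5*1.8 + 1.3
= 1.12 + -2.7 + 1.3
= -1.58 + 1.3
= -0.28
Since z = -0.28 < 0, output = 0

0


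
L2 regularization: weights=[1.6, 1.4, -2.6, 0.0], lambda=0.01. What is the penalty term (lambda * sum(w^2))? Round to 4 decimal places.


Squaring each weight:
1.6^2 = 2.56
1.4^2 = 1.96
(-2.6)^2 = 6.76
0.0^2 = 0.0
Sum of squares = 11.28
Penalty = 0.01 * 11.28 = 0.1128

0.1128


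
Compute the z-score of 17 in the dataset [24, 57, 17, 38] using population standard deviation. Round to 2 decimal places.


Mean = (24 + 57 + 17 + 38) / 4 = 34.0
Variance = sum((x_i - mean)^2) / n = 233.5
Std = sqrt(233.5) = 15.2807
Z = (x - mean) / std
= (17 - 34.0) / 15.2807
= -17.0 / 15.2807
= -1.11

-1.11


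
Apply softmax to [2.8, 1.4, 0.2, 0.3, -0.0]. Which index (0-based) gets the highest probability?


Softmax is a monotonic transformation, so it preserves the argmax.
We need to find the index of the maximum logit.
Index 0: 2.8
Index 1: 1.4
Index 2: 0.2
Index 3: 0.3
Index 4: -0.0
Maximum logit = 2.8 at index 0

0


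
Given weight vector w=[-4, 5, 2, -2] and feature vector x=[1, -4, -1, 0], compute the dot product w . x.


Element-wise products:
-4 * 1 = -4
5 * -4 = -20
2 * -1 = -2
-2 * 0 = 0
Sum = -4 + -20 + -2 + 0
= -26

-26


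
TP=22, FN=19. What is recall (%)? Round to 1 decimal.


Recall = TP / (TP + FN) * 100
= 22 / (22 + 19)
= 22 / 41
= 0.5366
= 53.7%

53.7


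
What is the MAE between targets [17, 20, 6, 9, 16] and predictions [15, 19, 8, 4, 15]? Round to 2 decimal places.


Absolute errors: [2, 1, 2, 5, 1]
Sum of absolute errors = 11
MAE = 11 / 5 = 2.20

2.20


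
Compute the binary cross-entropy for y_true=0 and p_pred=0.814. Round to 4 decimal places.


For y=0: Loss = -log(1-p)
= -log(1 - 0.814)
= -log(0.186)
= -(-1.682)
= 1.6820

1.6820


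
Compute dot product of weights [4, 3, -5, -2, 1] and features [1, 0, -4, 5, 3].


Element-wise products:
4 * 1 = 4
3 * 0 = 0
-5 * -4 = 20
-2 * 5 = -10
1 * 3 = 3
Sum = 4 + 0 + 20 + -10 + 3
= 17

17


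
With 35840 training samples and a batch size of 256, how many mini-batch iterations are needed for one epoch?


Iterations per epoch = dataset_size / batch_size
= 35840 / 256
= 140

140


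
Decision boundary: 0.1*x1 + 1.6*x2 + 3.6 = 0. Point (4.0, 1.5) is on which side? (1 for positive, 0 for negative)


Compute 0.1 * 4.0 + 1.6 * 1.5 + 3.6
= 0.4 + 2.4 + 3.6
= 6.4
Since 6.4 >= 0, the point is on the positive side.

1


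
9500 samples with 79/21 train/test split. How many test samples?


Train samples = 9500 * 79% = 7505
Test samples = 9500 - 7505
= 1995

1995


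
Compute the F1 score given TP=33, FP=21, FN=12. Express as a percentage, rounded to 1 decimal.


Precision = TP / (TP + FP) = 33 / 54 = 0.6111
Recall = TP / (TP + FN) = 33 / 45 = 0.7333
F1 = 2 * P * R / (P + R)
= 2 * 0.6111 * 0.7333 / (0.6111 + 0.7333)
= 0.8963 / 1.3444
= 0.6667
As percentage: 66.7%

66.7


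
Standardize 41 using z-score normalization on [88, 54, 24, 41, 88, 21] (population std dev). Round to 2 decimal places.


Mean = (88 + 54 + 24 + 41 + 88 + 21) / 6 = 52.6667
Variance = sum((x_i - mean)^2) / n = 743.2222
Std = sqrt(743.2222) = 27.2621
Z = (x - mean) / std
= (41 - 52.6667) / 27.2621
= -11.6667 / 27.2621
= -0.43

-0.43


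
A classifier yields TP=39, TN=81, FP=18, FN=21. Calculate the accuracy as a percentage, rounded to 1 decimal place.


Accuracy = (TP + TN) / (TP + TN + FP + FN) * 100
= (39 + 81) / (39 + 81 + 18 + 21)
= 120 / 159
= 0.7547
= 75.5%

75.5


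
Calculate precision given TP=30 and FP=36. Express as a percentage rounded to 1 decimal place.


Precision = TP / (TP + FP) * 100
= 30 / (30 + 36)
= 30 / 66
= 0.4545
= 45.5%

45.5


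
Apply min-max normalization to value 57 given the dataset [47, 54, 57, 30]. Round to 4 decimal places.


Min = 30, Max = 57
Range = 57 - 30 = 27
Scaled = (x - min) / (max - min)
= (57 - 30) / 27
= 27 / 27
= 1.0000

1.0000


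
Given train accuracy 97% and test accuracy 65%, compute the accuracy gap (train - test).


Gap = train_accuracy - test_accuracy
= 97 - 65
= 32%
This large gap strongly indicates overfitting.

32


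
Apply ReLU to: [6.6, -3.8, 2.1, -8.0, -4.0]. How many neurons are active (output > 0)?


ReLU(x) = max(0, x) for each element:
ReLU(6.6) = 6.6
ReLU(-3.8) = 0
ReLU(2.1) = 2.1
ReLU(-8.0) = 0
ReLU(-4.0) = 0
Active neurons (>0): 2

2


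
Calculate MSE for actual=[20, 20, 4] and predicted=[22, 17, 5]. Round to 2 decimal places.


Differences: [-2, 3, -1]
Squared errors: [4, 9, 1]
Sum of squared errors = 14
MSE = 14 / 3 = 4.67

4.67


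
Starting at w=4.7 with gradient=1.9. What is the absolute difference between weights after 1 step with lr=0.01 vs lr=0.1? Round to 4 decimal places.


With lr=0.01: w_new = 4.7 - 0.01 * 1.9 = 4.681
With lr=0.1: w_new = 4.7 - 0.1 * 1.9 = 4.51
Absolute difference = |4.681 - 4.51|
= 0.1710

0.1710


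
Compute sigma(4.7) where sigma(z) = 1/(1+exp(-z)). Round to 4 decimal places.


sigmoid(z) = 1 / (1 + exp(-z))
exp(-(4.7)) = exp(-4.7) = 0.0091
1 + 0.0091 = 1.0091
1 / 1.0091 = 0.9910

0.9910


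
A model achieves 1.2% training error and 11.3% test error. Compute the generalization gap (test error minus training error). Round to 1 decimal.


Generalization gap = test_error - train_error
= 11.3 - 1.2
= 10.1%
A large gap suggests overfitting.

10.1


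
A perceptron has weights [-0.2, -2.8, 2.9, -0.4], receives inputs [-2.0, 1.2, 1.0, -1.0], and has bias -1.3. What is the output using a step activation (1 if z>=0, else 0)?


z = w . x + b
= -0.2*-2.0 + -2.8*1.2 + 2.9*1.0 + -0.4*-1.0 + -1.3
= 0.4 + -3.36 + 2.9 + 0.4 + -1.3
= 0.34 + -1.3
= -0.96
Since z = -0.96 < 0, output = 0

0


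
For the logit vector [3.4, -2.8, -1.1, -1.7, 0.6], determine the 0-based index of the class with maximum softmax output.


Softmax is a monotonic transformation, so it preserves the argmax.
We need to find the index of the maximum logit.
Index 0: 3.4
Index 1: -2.8
Index 2: -1.1
Index 3: -1.7
Index 4: 0.6
Maximum logit = 3.4 at index 0

0


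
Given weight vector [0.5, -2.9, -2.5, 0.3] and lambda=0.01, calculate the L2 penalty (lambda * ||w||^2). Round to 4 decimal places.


Squaring each weight:
0.5^2 = 0.25
(-2.9)^2 = 8.41
(-2.5)^2 = 6.25
0.3^2 = 0.09
Sum of squares = 15.0
Penalty = 0.01 * 15.0 = 0.1500

0.1500


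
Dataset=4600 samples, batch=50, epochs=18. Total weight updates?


Iterations per epoch = 4600 / 50 = 92
Total updates = iterations_per_epoch * epochs
= 92 * 18
= 1656

1656


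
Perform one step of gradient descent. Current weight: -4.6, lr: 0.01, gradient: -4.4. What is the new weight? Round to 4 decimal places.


w_new = w_old - lr * gradient
= -4.6 - 0.01 * -4.4
= -4.6 - (-0.044)
= -4.5560

-4.5560


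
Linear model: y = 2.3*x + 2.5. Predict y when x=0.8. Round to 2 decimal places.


y = 2.3 * 0.8 + (2.5)
= 1.84 + (2.5)
= 4.34

4.34


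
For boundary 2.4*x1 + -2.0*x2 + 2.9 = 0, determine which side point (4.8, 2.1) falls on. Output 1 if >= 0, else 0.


Compute 2.4 * 4.8 + -2.0 * 2.1 + 2.9
= 11.52 + -4.2 + 2.9
= 10.22
Since 10.22 >= 0, the point is on the positive side.

1


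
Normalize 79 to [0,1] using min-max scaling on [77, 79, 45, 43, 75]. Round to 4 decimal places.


Min = 43, Max = 79
Range = 79 - 43 = 36
Scaled = (x - min) / (max - min)
= (79 - 43) / 36
= 36 / 36
= 1.0000

1.0000


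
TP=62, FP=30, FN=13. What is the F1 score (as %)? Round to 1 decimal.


Precision = TP / (TP + FP) = 62 / 92 = 0.6739
Recall = TP / (TP + FN) = 62 / 75 = 0.8267
F1 = 2 * P * R / (P + R)
= 2 * 0.6739 * 0.8267 / (0.6739 + 0.8267)
= 1.1142 / 1.5006
= 0.7425
As percentage: 74.3%

74.3


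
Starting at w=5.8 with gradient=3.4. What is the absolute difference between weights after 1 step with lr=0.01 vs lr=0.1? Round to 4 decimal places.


With lr=0.01: w_new = 5.8 - 0.01 * 3.4 = 5.766
With lr=0.1: w_new = 5.8 - 0.1 * 3.4 = 5.46
Absolute difference = |5.766 - 5.46|
= 0.3060

0.3060


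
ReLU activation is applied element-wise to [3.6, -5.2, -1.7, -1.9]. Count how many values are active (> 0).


ReLU(x) = max(0, x) for each element:
ReLU(3.6) = 3.6
ReLU(-5.2) = 0
ReLU(-1.7) = 0
ReLU(-1.9) = 0
Active neurons (>0): 1

1


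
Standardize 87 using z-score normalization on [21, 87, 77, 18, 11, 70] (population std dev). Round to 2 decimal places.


Mean = (21 + 87 + 77 + 18 + 11 + 70) / 6 = 47.3333
Variance = sum((x_i - mean)^2) / n = 973.5556
Std = sqrt(973.5556) = 31.2019
Z = (x - mean) / std
= (87 - 47.3333) / 31.2019
= 39.6667 / 31.2019
= 1.27

1.27


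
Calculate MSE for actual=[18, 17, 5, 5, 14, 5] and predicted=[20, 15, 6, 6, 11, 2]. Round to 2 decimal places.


Differences: [-2, 2, -1, -1, 3, 3]
Squared errors: [4, 4, 1, 1, 9, 9]
Sum of squared errors = 28
MSE = 28 / 6 = 4.67

4.67


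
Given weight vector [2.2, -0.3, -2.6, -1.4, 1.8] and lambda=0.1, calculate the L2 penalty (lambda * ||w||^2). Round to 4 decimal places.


Squaring each weight:
2.2^2 = 4.84
(-0.3)^2 = 0.09
(-2.6)^2 = 6.76
(-1.4)^2 = 1.96
1.8^2 = 3.24
Sum of squares = 16.89
Penalty = 0.1 * 16.89 = 1.6890

1.6890


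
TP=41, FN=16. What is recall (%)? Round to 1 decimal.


Recall = TP / (TP + FN) * 100
= 41 / (41 + 16)
= 41 / 57
= 0.7193
= 71.9%

71.9


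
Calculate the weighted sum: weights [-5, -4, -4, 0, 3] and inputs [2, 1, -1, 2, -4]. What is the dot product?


Element-wise products:
-5 * 2 = -10
-4 * 1 = -4
-4 * -1 = 4
0 * 2 = 0
3 * -4 = -12
Sum = -10 + -4 + 4 + 0 + -12
= -22

-22


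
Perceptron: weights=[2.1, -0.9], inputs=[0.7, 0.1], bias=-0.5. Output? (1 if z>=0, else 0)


z = w . x + b
= 2.1*0.7 + -0.9*0.1 + -0.5
= 1.47 + -0.09 + -0.5
= 1.38 + -0.5
= 0.88
Since z = 0.88 >= 0, output = 1

1


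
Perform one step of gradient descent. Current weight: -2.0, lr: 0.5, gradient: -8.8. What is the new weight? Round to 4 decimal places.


w_new = w_old - lr * gradient
= -2.0 - 0.5 * -8.8
= -2.0 - (-4.4)
= 2.4000

2.4000


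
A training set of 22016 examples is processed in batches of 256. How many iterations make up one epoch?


Iterations per epoch = dataset_size / batch_size
= 22016 / 256
= 86

86


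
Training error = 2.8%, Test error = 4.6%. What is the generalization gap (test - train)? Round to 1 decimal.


Generalization gap = test_error - train_error
= 4.6 - 2.8
= 1.8%
A small gap suggests good generalization.

1.8


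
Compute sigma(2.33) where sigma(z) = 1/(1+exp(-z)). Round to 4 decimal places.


sigmoid(z) = 1 / (1 + exp(-z))
exp(-(2.33)) = exp(-2.33) = 0.0973
1 + 0.0973 = 1.0973
1 / 1.0973 = 0.9113

0.9113


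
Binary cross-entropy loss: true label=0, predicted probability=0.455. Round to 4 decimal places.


For y=0: Loss = -log(1-p)
= -log(1 - 0.455)
= -log(0.545)
= -(-0.607)
= 0.6070

0.6070


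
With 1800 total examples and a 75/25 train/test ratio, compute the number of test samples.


Train samples = 1800 * 75% = 1350
Test samples = 1800 - 1350
= 450

450


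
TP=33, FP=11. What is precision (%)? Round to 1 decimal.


Precision = TP / (TP + FP) * 100
= 33 / (33 + 11)
= 33 / 44
= 0.75
= 75.0%

75.0


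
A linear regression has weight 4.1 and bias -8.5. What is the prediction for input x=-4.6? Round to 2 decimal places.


y = 4.1 * -4.6 + (-8.5)
= -18.86 + (-8.5)
= -27.36

-27.36


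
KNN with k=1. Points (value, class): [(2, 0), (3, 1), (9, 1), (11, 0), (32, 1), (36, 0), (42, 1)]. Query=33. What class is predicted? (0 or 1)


Distances from query 33:
Point 32 (class 1): distance = 1
K=1 nearest neighbors: classes = [1]
Votes for class 1: 1 / 1
Majority vote => class 1

1


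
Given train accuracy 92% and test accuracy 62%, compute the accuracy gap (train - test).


Gap = train_accuracy - test_accuracy
= 92 - 62
= 30%
This large gap strongly indicates overfitting.

30


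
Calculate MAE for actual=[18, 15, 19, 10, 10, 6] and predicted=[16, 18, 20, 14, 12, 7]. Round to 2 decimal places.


Absolute errors: [2, 3, 1, 4, 2, 1]
Sum of absolute errors = 13
MAE = 13 / 6 = 2.17

2.17


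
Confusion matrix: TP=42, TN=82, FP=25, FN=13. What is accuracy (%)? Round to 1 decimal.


Accuracy = (TP + TN) / (TP + TN + FP + FN) * 100
= (42 + 82) / (42 + 82 + 25 + 13)
= 124 / 162
= 0.7654
= 76.5%

76.5


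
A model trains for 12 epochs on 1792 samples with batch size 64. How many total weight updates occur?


Iterations per epoch = 1792 / 64 = 28
Total updates = iterations_per_epoch * epochs
= 28 * 12
= 336

336


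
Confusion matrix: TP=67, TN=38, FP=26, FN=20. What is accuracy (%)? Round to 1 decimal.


Accuracy = (TP + TN) / (TP + TN + FP + FN) * 100
= (67 + 38) / (67 + 38 + 26 + 20)
= 105 / 151
= 0.6954
= 69.5%

69.5


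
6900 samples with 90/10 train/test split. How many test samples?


Train samples = 6900 * 90% = 6210
Test samples = 6900 - 6210
= 690

690


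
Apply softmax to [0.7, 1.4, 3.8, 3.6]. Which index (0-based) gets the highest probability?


Softmax is a monotonic transformation, so it preserves the argmax.
We need to find the index of the maximum logit.
Index 0: 0.7
Index 1: 1.4
Index 2: 3.8
Index 3: 3.6
Maximum logit = 3.8 at index 2

2


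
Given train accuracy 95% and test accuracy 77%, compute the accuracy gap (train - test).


Gap = train_accuracy - test_accuracy
= 95 - 77
= 18%
This gap suggests the model is overfitting.

18


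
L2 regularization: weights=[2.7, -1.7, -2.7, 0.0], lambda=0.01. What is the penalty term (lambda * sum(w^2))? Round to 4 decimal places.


Squaring each weight:
2.7^2 = 7.29
(-1.7)^2 = 2.89
(-2.7)^2 = 7.29
0.0^2 = 0.0
Sum of squares = 17.47
Penalty = 0.01 * 17.47 = 0.1747

0.1747


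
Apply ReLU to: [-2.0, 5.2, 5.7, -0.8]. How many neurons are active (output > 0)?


ReLU(x) = max(0, x) for each element:
ReLU(-2.0) = 0
ReLU(5.2) = 5.2
ReLU(5.7) = 5.7
ReLU(-0.8) = 0
Active neurons (>0): 2

2


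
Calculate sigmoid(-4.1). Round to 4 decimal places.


sigmoid(z) = 1 / (1 + exp(-z))
exp(-(-4.1)) = exp(4.1) = 60.3403
1 + 60.3403 = 61.3403
1 / 61.3403 = 0.0163

0.0163


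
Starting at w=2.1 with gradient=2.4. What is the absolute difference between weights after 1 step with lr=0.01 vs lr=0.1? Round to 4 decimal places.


With lr=0.01: w_new = 2.1 - 0.01 * 2.4 = 2.076
With lr=0.1: w_new = 2.1 - 0.1 * 2.4 = 1.86
Absolute difference = |2.076 - 1.86|
= 0.2160

0.2160


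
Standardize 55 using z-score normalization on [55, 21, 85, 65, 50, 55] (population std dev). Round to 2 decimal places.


Mean = (55 + 21 + 85 + 65 + 50 + 55) / 6 = 55.1667
Variance = sum((x_i - mean)^2) / n = 363.4722
Std = sqrt(363.4722) = 19.0649
Z = (x - mean) / std
= (55 - 55.1667) / 19.0649
= -0.1667 / 19.0649
= -0.01

-0.01


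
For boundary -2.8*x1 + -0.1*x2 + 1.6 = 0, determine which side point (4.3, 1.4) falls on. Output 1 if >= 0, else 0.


Compute -2.8 * 4.3 + -0.1 * 1.4 + 1.6
= -12.04 + -0.14 + 1.6
= -10.58
Since -10.58 < 0, the point is on the negative side.

0


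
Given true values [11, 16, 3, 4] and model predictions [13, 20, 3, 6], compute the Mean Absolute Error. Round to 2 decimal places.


Absolute errors: [2, 4, 0, 2]
Sum of absolute errors = 8
MAE = 8 / 4 = 2.00

2.00


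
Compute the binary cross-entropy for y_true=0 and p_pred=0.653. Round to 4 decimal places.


For y=0: Loss = -log(1-p)
= -log(1 - 0.653)
= -log(0.347)
= -(-1.0584)
= 1.0584

1.0584


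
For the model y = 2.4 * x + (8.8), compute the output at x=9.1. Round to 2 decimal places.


y = 2.4 * 9.1 + (8.8)
= 21.84 + (8.8)
= 30.64

30.64


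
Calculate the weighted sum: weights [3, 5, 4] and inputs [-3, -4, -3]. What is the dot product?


Element-wise products:
3 * -3 = -9
5 * -4 = -20
4 * -3 = -12
Sum = -9 + -20 + -12
= -41

-41


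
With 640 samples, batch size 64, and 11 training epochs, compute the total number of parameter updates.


Iterations per epoch = 640 / 64 = 10
Total updates = iterations_per_epoch * epochs
= 10 * 11
= 110

110


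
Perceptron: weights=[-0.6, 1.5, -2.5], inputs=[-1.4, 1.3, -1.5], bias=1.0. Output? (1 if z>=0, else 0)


z = w . x + b
= -0.6*-1.4 + 1.5*1.3 + -2.5*-1.5 + 1.0
= 0.84 + 1.95 + 3.75 + 1.0
= 6.54 + 1.0
= 7.54
Since z = 7.54 >= 0, output = 1

1


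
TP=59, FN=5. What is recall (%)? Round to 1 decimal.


Recall = TP / (TP + FN) * 100
= 59 / (59 + 5)
= 59 / 64
= 0.9219
= 92.2%

92.2


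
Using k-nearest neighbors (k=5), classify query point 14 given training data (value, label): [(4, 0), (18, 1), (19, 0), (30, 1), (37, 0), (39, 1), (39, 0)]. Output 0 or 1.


Distances from query 14:
Point 18 (class 1): distance = 4
Point 19 (class 0): distance = 5
Point 4 (class 0): distance = 10
Point 30 (class 1): distance = 16
Point 37 (class 0): distance = 23
K=5 nearest neighbors: classes = [1, 0, 0, 1, 0]
Votes for class 1: 2 / 5
Majority vote => class 0

0


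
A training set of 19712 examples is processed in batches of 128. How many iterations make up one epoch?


Iterations per epoch = dataset_size / batch_size
= 19712 / 128
= 154

154


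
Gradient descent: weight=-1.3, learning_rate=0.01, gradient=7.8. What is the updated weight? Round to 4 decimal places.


w_new = w_old - lr * gradient
= -1.3 - 0.01 * 7.8
= -1.3 - (0.078)
= -1.3780

-1.3780


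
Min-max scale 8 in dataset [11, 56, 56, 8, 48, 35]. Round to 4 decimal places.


Min = 8, Max = 56
Range = 56 - 8 = 48
Scaled = (x - min) / (max - min)
= (8 - 8) / 48
= 0 / 48
= 0.0000

0.0000


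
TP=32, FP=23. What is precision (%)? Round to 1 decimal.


Precision = TP / (TP + FP) * 100
= 32 / (32 + 23)
= 32 / 55
= 0.5818
= 58.2%

58.2


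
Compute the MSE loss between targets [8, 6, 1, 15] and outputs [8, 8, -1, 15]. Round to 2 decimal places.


Differences: [0, -2, 2, 0]
Squared errors: [0, 4, 4, 0]
Sum of squared errors = 8
MSE = 8 / 4 = 2.00

2.00


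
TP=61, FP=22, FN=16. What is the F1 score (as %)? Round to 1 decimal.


Precision = TP / (TP + FP) = 61 / 83 = 0.7349
Recall = TP / (TP + FN) = 61 / 77 = 0.7922
F1 = 2 * P * R / (P + R)
= 2 * 0.7349 * 0.7922 / (0.7349 + 0.7922)
= 1.1645 / 1.5271
= 0.7625
As percentage: 76.3%

76.3


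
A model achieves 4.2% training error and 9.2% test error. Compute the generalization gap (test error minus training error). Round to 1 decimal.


Generalization gap = test_error - train_error
= 9.2 - 4.2
= 5.0%
A moderate gap.

5.0


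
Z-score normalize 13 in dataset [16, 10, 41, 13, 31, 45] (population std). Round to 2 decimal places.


Mean = (16 + 10 + 41 + 13 + 31 + 45) / 6 = 26.0
Variance = sum((x_i - mean)^2) / n = 189.3333
Std = sqrt(189.3333) = 13.7598
Z = (x - mean) / std
= (13 - 26.0) / 13.7598
= -13.0 / 13.7598
= -0.94

-0.94


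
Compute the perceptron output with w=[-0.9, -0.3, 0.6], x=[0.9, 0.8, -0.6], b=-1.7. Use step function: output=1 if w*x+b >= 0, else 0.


z = w . x + b
= -0.9*0.9 + -0.3*0.8 + 0.6*-0.6 + -1.7
= -0.81 + -0.24 + -0.36 + -1.7
= -1.41 + -1.7
= -3.11
Since z = -3.11 < 0, output = 0

0


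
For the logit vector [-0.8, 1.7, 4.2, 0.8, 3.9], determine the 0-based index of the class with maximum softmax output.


Softmax is a monotonic transformation, so it preserves the argmax.
We need to find the index of the maximum logit.
Index 0: -0.8
Index 1: 1.7
Index 2: 4.2
Index 3: 0.8
Index 4: 3.9
Maximum logit = 4.2 at index 2

2


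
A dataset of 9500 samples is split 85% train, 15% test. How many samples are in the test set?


Train samples = 9500 * 85% = 8075
Test samples = 9500 - 8075
= 1425

1425


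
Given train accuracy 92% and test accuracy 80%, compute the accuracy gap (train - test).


Gap = train_accuracy - test_accuracy
= 92 - 80
= 12%
This gap suggests the model is overfitting.

12


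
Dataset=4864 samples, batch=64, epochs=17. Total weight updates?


Iterations per epoch = 4864 / 64 = 76
Total updates = iterations_per_epoch * epochs
= 76 * 17
= 1292

1292


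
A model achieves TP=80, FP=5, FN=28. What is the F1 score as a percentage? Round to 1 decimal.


Precision = TP / (TP + FP) = 80 / 85 = 0.9412
Recall = TP / (TP + FN) = 80 / 108 = 0.7407
F1 = 2 * P * R / (P + R)
= 2 * 0.9412 * 0.7407 / (0.9412 + 0.7407)
= 1.3943 / 1.6819
= 0.829
As percentage: 82.9%

82.9


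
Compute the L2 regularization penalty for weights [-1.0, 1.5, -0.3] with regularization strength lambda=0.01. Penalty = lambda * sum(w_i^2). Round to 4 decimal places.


Squaring each weight:
(-1.0)^2 = 1.0
1.5^2 = 2.25
(-0.3)^2 = 0.09
Sum of squares = 3.34
Penalty = 0.01 * 3.34 = 0.0334

0.0334


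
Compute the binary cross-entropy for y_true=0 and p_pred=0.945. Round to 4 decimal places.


For y=0: Loss = -log(1-p)
= -log(1 - 0.945)
= -log(0.055)
= -(-2.9004)
= 2.9004

2.9004


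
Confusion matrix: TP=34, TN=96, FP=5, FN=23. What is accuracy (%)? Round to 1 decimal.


Accuracy = (TP + TN) / (TP + TN + FP + FN) * 100
= (34 + 96) / (34 + 96 + 5 + 23)
= 130 / 158
= 0.8228
= 82.3%

82.3


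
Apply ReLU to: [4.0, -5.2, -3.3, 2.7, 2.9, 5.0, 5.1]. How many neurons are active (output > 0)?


ReLU(x) = max(0, x) for each element:
ReLU(4.0) = 4.0
ReLU(-5.2) = 0
ReLU(-3.3) = 0
ReLU(2.7) = 2.7
ReLU(2.9) = 2.9
ReLU(5.0) = 5.0
ReLU(5.1) = 5.1
Active neurons (>0): 5

5


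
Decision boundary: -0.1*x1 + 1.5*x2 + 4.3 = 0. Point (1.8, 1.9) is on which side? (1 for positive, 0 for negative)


Compute -0.1 * 1.8 + 1.5 * 1.9 + 4.3
= -0.18 + 2.85 + 4.3
= 6.97
Since 6.97 >= 0, the point is on the positive side.

1


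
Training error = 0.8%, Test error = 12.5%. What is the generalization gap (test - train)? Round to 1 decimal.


Generalization gap = test_error - train_error
= 12.5 - 0.8
= 11.7%
A large gap suggests overfitting.

11.7


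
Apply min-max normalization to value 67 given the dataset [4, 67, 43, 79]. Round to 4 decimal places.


Min = 4, Max = 79
Range = 79 - 4 = 75
Scaled = (x - min) / (max - min)
= (67 - 4) / 75
= 63 / 75
= 0.8400

0.8400


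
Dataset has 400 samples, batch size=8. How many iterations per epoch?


Iterations per epoch = dataset_size / batch_size
= 400 / 8
= 50

50


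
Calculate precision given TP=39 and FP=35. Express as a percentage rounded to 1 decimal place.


Precision = TP / (TP + FP) * 100
= 39 / (39 + 35)
= 39 / 74
= 0.527
= 52.7%

52.7


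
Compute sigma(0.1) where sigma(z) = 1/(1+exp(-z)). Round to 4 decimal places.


sigmoid(z) = 1 / (1 + exp(-z))
exp(-(0.1)) = exp(-0.1) = 0.9048
1 + 0.9048 = 1.9048
1 / 1.9048 = 0.5250

0.5250


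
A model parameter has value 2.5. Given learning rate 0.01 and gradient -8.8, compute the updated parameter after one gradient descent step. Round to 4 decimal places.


w_new = w_old - lr * gradient
= 2.5 - 0.01 * -8.8
= 2.5 - (-0.088)
= 2.5880

2.5880


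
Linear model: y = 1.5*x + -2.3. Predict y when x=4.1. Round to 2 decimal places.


y = 1.5 * 4.1 + (-2.3)
= 6.15 + (-2.3)
= 3.85

3.85


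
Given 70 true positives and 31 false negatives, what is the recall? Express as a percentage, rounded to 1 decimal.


Recall = TP / (TP + FN) * 100
= 70 / (70 + 31)
= 70 / 101
= 0.6931
= 69.3%

69.3


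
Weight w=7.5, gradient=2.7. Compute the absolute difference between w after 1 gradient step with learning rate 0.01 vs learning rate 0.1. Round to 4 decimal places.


With lr=0.01: w_new = 7.5 - 0.01 * 2.7 = 7.473
With lr=0.1: w_new = 7.5 - 0.1 * 2.7 = 7.23
Absolute difference = |7.473 - 7.23|
= 0.2430

0.2430


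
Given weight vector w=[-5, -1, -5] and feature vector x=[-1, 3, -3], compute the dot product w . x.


Element-wise products:
-5 * -1 = 5
-1 * 3 = -3
-5 * -3 = 15
Sum = 5 + -3 + 15
= 17

17


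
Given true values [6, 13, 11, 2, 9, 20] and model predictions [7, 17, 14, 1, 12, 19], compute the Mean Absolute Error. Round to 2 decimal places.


Absolute errors: [1, 4, 3, 1, 3, 1]
Sum of absolute errors = 13
MAE = 13 / 6 = 2.17

2.17


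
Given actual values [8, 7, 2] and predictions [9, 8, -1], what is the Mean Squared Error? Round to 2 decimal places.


Differences: [-1, -1, 3]
Squared errors: [1, 1, 9]
Sum of squared errors = 11
MSE = 11 / 3 = 3.67

3.67


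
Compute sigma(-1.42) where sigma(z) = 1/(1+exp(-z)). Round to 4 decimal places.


sigmoid(z) = 1 / (1 + exp(-z))
exp(-(-1.42)) = exp(1.42) = 4.1371
1 + 4.1371 = 5.1371
1 / 5.1371 = 0.1947

0.1947


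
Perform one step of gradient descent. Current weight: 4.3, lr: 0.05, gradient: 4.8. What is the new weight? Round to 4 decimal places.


w_new = w_old - lr * gradient
= 4.3 - 0.05 * 4.8
= 4.3 - (0.24)
= 4.0600

4.0600


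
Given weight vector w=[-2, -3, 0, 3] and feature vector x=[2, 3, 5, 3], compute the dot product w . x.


Element-wise products:
-2 * 2 = -4
-3 * 3 = -9
0 * 5 = 0
3 * 3 = 9
Sum = -4 + -9 + 0 + 9
= -4

-4


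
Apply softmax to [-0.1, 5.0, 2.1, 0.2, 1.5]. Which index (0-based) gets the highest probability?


Softmax is a monotonic transformation, so it preserves the argmax.
We need to find the index of the maximum logit.
Index 0: -0.1
Index 1: 5.0
Index 2: 2.1
Index 3: 0.2
Index 4: 1.5
Maximum logit = 5.0 at index 1

1


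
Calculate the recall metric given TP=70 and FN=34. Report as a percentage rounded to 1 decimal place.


Recall = TP / (TP + FN) * 100
= 70 / (70 + 34)
= 70 / 104
= 0.6731
= 67.3%

67.3


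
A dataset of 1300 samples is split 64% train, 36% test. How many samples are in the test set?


Train samples = 1300 * 64% = 832
Test samples = 1300 - 832
= 468

468


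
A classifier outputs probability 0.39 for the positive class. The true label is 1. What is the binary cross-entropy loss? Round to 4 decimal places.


For y=1: Loss = -log(p)
= -log(0.39)
= -(-0.9416)
= 0.9416

0.9416


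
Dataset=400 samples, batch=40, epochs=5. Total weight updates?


Iterations per epoch = 400 / 40 = 10
Total updates = iterations_per_epoch * epochs
= 10 * 5
= 50

50


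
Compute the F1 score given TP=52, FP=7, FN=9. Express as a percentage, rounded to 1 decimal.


Precision = TP / (TP + FP) = 52 / 59 = 0.8814
Recall = TP / (TP + FN) = 52 / 61 = 0.8525
F1 = 2 * P * R / (P + R)
= 2 * 0.8814 * 0.8525 / (0.8814 + 0.8525)
= 1.5026 / 1.7338
= 0.8667
As percentage: 86.7%

86.7


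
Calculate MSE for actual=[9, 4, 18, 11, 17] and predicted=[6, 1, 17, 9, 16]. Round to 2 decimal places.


Differences: [3, 3, 1, 2, 1]
Squared errors: [9, 9, 1, 4, 1]
Sum of squared errors = 24
MSE = 24 / 5 = 4.80

4.80


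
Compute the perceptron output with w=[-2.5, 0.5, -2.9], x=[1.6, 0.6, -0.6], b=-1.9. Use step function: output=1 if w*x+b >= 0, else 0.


z = w . x + b
= -2.5*1.6 + 0.5*0.6 + -2.9*-0.6 + -1.9
= -4.0 + 0.3 + 1.74 + -1.9
= -1.96 + -1.9
= -3.86
Since z = -3.86 < 0, output = 0

0


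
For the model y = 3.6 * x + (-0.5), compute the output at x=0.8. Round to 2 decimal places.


y = 3.6 * 0.8 + (-0.5)
= 2.88 + (-0.5)
= 2.38

2.38


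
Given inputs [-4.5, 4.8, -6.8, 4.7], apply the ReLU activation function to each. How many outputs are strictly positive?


ReLU(x) = max(0, x) for each element:
ReLU(-4.5) = 0
ReLU(4.8) = 4.8
ReLU(-6.8) = 0
ReLU(4.7) = 4.7
Active neurons (>0): 2

2


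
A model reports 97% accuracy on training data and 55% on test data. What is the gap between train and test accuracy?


Gap = train_accuracy - test_accuracy
= 97 - 55
= 42%
This large gap strongly indicates overfitting.

42


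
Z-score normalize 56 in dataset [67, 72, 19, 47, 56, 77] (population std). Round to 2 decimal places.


Mean = (67 + 72 + 19 + 47 + 56 + 77) / 6 = 56.3333
Variance = sum((x_i - mean)^2) / n = 377.8889
Std = sqrt(377.8889) = 19.4394
Z = (x - mean) / std
= (56 - 56.3333) / 19.4394
= -0.3333 / 19.4394
= -0.02

-0.02


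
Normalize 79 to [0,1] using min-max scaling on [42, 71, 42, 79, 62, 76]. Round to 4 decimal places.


Min = 42, Max = 79
Range = 79 - 42 = 37
Scaled = (x - min) / (max - min)
= (79 - 42) / 37
= 37 / 37
= 1.0000

1.0000


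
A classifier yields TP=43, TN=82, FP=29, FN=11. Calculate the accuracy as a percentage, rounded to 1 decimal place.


Accuracy = (TP + TN) / (TP + TN + FP + FN) * 100
= (43 + 82) / (43 + 82 + 29 + 11)
= 125 / 165
= 0.7576
= 75.8%

75.8


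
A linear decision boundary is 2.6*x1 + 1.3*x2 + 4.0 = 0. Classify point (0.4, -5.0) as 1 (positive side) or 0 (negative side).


Compute 2.6 * 0.4 + 1.3 * -5.0 + 4.0
= 1.04 + -6.5 + 4.0
= -1.46
Since -1.46 < 0, the point is on the negative side.

0


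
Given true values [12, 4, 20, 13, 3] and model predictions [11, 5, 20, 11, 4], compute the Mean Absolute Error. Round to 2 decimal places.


Absolute errors: [1, 1, 0, 2, 1]
Sum of absolute errors = 5
MAE = 5 / 5 = 1.00

1.00


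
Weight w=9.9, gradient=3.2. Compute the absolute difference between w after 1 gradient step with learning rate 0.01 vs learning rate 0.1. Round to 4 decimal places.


With lr=0.01: w_new = 9.9 - 0.01 * 3.2 = 9.868
With lr=0.1: w_new = 9.9 - 0.1 * 3.2 = 9.58
Absolute difference = |9.868 - 9.58|
= 0.2880

0.2880


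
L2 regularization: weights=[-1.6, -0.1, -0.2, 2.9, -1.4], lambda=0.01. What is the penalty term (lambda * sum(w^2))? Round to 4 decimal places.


Squaring each weight:
(-1.6)^2 = 2.56
(-0.1)^2 = 0.01
(-0.2)^2 = 0.04
2.9^2 = 8.41
(-1.4)^2 = 1.96
Sum of squares = 12.98
Penalty = 0.01 * 12.98 = 0.1298

0.1298


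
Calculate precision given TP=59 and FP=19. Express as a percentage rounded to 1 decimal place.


Precision = TP / (TP + FP) * 100
= 59 / (59 + 19)
= 59 / 78
= 0.7564
= 75.6%

75.6


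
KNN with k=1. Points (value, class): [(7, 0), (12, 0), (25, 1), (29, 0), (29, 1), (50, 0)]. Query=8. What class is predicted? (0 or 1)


Distances from query 8:
Point 7 (class 0): distance = 1
K=1 nearest neighbors: classes = [0]
Votes for class 1: 0 / 1
Majority vote => class 0

0


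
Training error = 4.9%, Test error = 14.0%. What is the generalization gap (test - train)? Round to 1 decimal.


Generalization gap = test_error - train_error
= 14.0 - 4.9
= 9.1%
A moderate gap.

9.1


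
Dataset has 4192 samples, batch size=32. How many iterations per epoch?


Iterations per epoch = dataset_size / batch_size
= 4192 / 32
= 131

131


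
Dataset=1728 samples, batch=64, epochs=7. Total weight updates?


Iterations per epoch = 1728 / 64 = 27
Total updates = iterations_per_epoch * epochs
= 27 * 7
= 189

189


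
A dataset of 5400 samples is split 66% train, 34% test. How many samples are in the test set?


Train samples = 5400 * 66% = 3564
Test samples = 5400 - 3564
= 1836

1836


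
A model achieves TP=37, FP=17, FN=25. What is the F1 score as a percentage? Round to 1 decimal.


Precision = TP / (TP + FP) = 37 / 54 = 0.6852
Recall = TP / (TP + FN) = 37 / 62 = 0.5968
F1 = 2 * P * R / (P + R)
= 2 * 0.6852 * 0.5968 / (0.6852 + 0.5968)
= 0.8178 / 1.282
= 0.6379
As percentage: 63.8%

63.8


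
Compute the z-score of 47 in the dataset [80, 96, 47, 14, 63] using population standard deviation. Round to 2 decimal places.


Mean = (80 + 96 + 47 + 14 + 63) / 5 = 60.0
Variance = sum((x_i - mean)^2) / n = 798.0
Std = sqrt(798.0) = 28.2489
Z = (x - mean) / std
= (47 - 60.0) / 28.2489
= -13.0 / 28.2489
= -0.46

-0.46
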